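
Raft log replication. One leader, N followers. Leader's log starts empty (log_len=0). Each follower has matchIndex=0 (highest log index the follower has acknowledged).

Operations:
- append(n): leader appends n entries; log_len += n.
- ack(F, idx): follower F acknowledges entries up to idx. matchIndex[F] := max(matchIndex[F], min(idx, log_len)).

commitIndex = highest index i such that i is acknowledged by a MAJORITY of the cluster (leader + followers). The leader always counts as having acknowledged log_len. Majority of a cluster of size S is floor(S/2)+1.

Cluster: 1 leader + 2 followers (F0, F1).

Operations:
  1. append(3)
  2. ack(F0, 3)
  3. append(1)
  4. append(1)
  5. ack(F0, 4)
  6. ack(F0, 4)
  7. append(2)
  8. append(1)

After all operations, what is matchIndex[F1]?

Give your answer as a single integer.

Answer: 0

Derivation:
Op 1: append 3 -> log_len=3
Op 2: F0 acks idx 3 -> match: F0=3 F1=0; commitIndex=3
Op 3: append 1 -> log_len=4
Op 4: append 1 -> log_len=5
Op 5: F0 acks idx 4 -> match: F0=4 F1=0; commitIndex=4
Op 6: F0 acks idx 4 -> match: F0=4 F1=0; commitIndex=4
Op 7: append 2 -> log_len=7
Op 8: append 1 -> log_len=8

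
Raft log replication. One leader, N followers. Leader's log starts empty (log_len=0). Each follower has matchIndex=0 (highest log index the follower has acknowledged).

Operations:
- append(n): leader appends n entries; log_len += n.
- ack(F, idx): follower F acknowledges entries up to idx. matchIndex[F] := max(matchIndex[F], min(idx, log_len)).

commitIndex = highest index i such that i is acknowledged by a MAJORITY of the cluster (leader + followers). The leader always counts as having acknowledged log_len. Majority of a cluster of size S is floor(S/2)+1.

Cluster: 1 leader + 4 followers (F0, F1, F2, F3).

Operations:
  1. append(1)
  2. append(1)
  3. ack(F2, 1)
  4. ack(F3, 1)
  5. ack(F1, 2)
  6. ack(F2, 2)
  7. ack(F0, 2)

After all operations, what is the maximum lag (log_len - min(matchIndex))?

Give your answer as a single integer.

Op 1: append 1 -> log_len=1
Op 2: append 1 -> log_len=2
Op 3: F2 acks idx 1 -> match: F0=0 F1=0 F2=1 F3=0; commitIndex=0
Op 4: F3 acks idx 1 -> match: F0=0 F1=0 F2=1 F3=1; commitIndex=1
Op 5: F1 acks idx 2 -> match: F0=0 F1=2 F2=1 F3=1; commitIndex=1
Op 6: F2 acks idx 2 -> match: F0=0 F1=2 F2=2 F3=1; commitIndex=2
Op 7: F0 acks idx 2 -> match: F0=2 F1=2 F2=2 F3=1; commitIndex=2

Answer: 1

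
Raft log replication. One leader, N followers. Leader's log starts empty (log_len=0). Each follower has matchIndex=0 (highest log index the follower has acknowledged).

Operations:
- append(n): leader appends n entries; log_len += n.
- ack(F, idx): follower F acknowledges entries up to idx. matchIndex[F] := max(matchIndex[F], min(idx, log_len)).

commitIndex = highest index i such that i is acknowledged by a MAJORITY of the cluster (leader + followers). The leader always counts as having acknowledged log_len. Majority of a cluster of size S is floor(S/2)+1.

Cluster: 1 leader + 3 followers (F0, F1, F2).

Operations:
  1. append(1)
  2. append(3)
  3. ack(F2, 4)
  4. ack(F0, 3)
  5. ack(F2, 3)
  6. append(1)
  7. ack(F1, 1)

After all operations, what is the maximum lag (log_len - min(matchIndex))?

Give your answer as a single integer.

Op 1: append 1 -> log_len=1
Op 2: append 3 -> log_len=4
Op 3: F2 acks idx 4 -> match: F0=0 F1=0 F2=4; commitIndex=0
Op 4: F0 acks idx 3 -> match: F0=3 F1=0 F2=4; commitIndex=3
Op 5: F2 acks idx 3 -> match: F0=3 F1=0 F2=4; commitIndex=3
Op 6: append 1 -> log_len=5
Op 7: F1 acks idx 1 -> match: F0=3 F1=1 F2=4; commitIndex=3

Answer: 4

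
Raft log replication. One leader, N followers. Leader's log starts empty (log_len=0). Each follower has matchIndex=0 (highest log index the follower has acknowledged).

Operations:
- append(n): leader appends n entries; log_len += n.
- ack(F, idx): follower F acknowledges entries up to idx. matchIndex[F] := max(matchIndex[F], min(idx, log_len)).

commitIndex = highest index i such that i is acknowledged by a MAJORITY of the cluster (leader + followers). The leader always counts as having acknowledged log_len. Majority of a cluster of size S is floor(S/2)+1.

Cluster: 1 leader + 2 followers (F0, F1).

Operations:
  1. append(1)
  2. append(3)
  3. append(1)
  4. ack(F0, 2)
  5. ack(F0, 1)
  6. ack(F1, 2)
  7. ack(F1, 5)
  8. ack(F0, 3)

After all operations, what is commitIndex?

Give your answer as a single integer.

Op 1: append 1 -> log_len=1
Op 2: append 3 -> log_len=4
Op 3: append 1 -> log_len=5
Op 4: F0 acks idx 2 -> match: F0=2 F1=0; commitIndex=2
Op 5: F0 acks idx 1 -> match: F0=2 F1=0; commitIndex=2
Op 6: F1 acks idx 2 -> match: F0=2 F1=2; commitIndex=2
Op 7: F1 acks idx 5 -> match: F0=2 F1=5; commitIndex=5
Op 8: F0 acks idx 3 -> match: F0=3 F1=5; commitIndex=5

Answer: 5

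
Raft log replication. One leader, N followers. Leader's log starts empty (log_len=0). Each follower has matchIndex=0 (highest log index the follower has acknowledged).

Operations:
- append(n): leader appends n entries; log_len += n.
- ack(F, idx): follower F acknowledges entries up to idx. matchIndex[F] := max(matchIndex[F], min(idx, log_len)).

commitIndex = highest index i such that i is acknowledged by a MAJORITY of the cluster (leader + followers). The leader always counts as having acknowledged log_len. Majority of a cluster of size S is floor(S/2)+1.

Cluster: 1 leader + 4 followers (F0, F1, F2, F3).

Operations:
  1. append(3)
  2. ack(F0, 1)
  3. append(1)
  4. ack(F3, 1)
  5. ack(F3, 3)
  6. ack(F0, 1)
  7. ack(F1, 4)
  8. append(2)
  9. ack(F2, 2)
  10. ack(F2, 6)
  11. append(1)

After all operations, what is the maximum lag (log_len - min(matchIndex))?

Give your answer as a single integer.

Answer: 6

Derivation:
Op 1: append 3 -> log_len=3
Op 2: F0 acks idx 1 -> match: F0=1 F1=0 F2=0 F3=0; commitIndex=0
Op 3: append 1 -> log_len=4
Op 4: F3 acks idx 1 -> match: F0=1 F1=0 F2=0 F3=1; commitIndex=1
Op 5: F3 acks idx 3 -> match: F0=1 F1=0 F2=0 F3=3; commitIndex=1
Op 6: F0 acks idx 1 -> match: F0=1 F1=0 F2=0 F3=3; commitIndex=1
Op 7: F1 acks idx 4 -> match: F0=1 F1=4 F2=0 F3=3; commitIndex=3
Op 8: append 2 -> log_len=6
Op 9: F2 acks idx 2 -> match: F0=1 F1=4 F2=2 F3=3; commitIndex=3
Op 10: F2 acks idx 6 -> match: F0=1 F1=4 F2=6 F3=3; commitIndex=4
Op 11: append 1 -> log_len=7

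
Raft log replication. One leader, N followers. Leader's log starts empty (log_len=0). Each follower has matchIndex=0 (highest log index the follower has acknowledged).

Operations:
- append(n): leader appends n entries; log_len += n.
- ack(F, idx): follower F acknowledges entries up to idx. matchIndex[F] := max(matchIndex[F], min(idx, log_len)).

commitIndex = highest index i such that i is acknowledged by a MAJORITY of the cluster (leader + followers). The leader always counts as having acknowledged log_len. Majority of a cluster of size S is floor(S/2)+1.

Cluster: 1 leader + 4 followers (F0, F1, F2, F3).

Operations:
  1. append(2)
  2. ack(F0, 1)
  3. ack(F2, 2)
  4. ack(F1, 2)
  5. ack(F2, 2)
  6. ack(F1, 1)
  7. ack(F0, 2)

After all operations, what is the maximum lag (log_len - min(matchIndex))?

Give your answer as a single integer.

Op 1: append 2 -> log_len=2
Op 2: F0 acks idx 1 -> match: F0=1 F1=0 F2=0 F3=0; commitIndex=0
Op 3: F2 acks idx 2 -> match: F0=1 F1=0 F2=2 F3=0; commitIndex=1
Op 4: F1 acks idx 2 -> match: F0=1 F1=2 F2=2 F3=0; commitIndex=2
Op 5: F2 acks idx 2 -> match: F0=1 F1=2 F2=2 F3=0; commitIndex=2
Op 6: F1 acks idx 1 -> match: F0=1 F1=2 F2=2 F3=0; commitIndex=2
Op 7: F0 acks idx 2 -> match: F0=2 F1=2 F2=2 F3=0; commitIndex=2

Answer: 2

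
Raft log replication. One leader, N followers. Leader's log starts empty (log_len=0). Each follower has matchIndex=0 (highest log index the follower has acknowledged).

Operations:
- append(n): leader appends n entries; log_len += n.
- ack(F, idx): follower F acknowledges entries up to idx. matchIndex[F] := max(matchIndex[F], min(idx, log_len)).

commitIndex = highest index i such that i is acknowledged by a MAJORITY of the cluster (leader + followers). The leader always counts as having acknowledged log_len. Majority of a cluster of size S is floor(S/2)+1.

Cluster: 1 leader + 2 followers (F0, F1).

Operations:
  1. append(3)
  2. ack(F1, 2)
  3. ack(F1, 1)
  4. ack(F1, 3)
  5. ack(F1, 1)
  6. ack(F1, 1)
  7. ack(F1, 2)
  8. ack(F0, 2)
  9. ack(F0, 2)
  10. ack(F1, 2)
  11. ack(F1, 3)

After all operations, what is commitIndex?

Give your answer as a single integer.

Op 1: append 3 -> log_len=3
Op 2: F1 acks idx 2 -> match: F0=0 F1=2; commitIndex=2
Op 3: F1 acks idx 1 -> match: F0=0 F1=2; commitIndex=2
Op 4: F1 acks idx 3 -> match: F0=0 F1=3; commitIndex=3
Op 5: F1 acks idx 1 -> match: F0=0 F1=3; commitIndex=3
Op 6: F1 acks idx 1 -> match: F0=0 F1=3; commitIndex=3
Op 7: F1 acks idx 2 -> match: F0=0 F1=3; commitIndex=3
Op 8: F0 acks idx 2 -> match: F0=2 F1=3; commitIndex=3
Op 9: F0 acks idx 2 -> match: F0=2 F1=3; commitIndex=3
Op 10: F1 acks idx 2 -> match: F0=2 F1=3; commitIndex=3
Op 11: F1 acks idx 3 -> match: F0=2 F1=3; commitIndex=3

Answer: 3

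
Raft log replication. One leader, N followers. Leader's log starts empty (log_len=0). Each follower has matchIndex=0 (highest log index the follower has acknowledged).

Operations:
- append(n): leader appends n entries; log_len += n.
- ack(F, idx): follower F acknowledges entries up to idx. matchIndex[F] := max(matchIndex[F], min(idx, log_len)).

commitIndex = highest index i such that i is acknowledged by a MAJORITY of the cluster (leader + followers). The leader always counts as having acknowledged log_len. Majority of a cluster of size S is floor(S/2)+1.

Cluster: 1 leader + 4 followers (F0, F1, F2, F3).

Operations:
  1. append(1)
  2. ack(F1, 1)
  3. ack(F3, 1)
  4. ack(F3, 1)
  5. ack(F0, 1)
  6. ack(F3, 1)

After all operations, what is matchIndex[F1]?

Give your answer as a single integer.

Op 1: append 1 -> log_len=1
Op 2: F1 acks idx 1 -> match: F0=0 F1=1 F2=0 F3=0; commitIndex=0
Op 3: F3 acks idx 1 -> match: F0=0 F1=1 F2=0 F3=1; commitIndex=1
Op 4: F3 acks idx 1 -> match: F0=0 F1=1 F2=0 F3=1; commitIndex=1
Op 5: F0 acks idx 1 -> match: F0=1 F1=1 F2=0 F3=1; commitIndex=1
Op 6: F3 acks idx 1 -> match: F0=1 F1=1 F2=0 F3=1; commitIndex=1

Answer: 1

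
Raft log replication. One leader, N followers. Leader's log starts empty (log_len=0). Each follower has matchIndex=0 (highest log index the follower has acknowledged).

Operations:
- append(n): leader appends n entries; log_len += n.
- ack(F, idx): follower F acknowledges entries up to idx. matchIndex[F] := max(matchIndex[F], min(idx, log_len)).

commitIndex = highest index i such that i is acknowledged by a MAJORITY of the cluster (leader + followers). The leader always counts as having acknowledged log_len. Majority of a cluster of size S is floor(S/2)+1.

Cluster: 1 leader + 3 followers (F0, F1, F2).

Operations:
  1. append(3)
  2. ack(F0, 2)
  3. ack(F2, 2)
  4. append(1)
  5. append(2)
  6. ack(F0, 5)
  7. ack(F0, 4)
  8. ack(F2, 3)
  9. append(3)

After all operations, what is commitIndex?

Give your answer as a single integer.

Answer: 3

Derivation:
Op 1: append 3 -> log_len=3
Op 2: F0 acks idx 2 -> match: F0=2 F1=0 F2=0; commitIndex=0
Op 3: F2 acks idx 2 -> match: F0=2 F1=0 F2=2; commitIndex=2
Op 4: append 1 -> log_len=4
Op 5: append 2 -> log_len=6
Op 6: F0 acks idx 5 -> match: F0=5 F1=0 F2=2; commitIndex=2
Op 7: F0 acks idx 4 -> match: F0=5 F1=0 F2=2; commitIndex=2
Op 8: F2 acks idx 3 -> match: F0=5 F1=0 F2=3; commitIndex=3
Op 9: append 3 -> log_len=9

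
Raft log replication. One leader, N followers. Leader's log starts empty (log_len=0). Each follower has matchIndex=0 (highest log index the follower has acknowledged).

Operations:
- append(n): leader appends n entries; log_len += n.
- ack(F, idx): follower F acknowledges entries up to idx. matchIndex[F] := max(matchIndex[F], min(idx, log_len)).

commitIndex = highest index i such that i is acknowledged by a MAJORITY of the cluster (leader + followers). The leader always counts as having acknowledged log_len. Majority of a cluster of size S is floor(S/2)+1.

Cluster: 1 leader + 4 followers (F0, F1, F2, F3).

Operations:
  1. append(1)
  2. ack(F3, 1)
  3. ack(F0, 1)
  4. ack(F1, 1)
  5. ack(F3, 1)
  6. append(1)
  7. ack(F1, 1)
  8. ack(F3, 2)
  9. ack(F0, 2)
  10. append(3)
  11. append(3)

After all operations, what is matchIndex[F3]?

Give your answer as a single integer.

Answer: 2

Derivation:
Op 1: append 1 -> log_len=1
Op 2: F3 acks idx 1 -> match: F0=0 F1=0 F2=0 F3=1; commitIndex=0
Op 3: F0 acks idx 1 -> match: F0=1 F1=0 F2=0 F3=1; commitIndex=1
Op 4: F1 acks idx 1 -> match: F0=1 F1=1 F2=0 F3=1; commitIndex=1
Op 5: F3 acks idx 1 -> match: F0=1 F1=1 F2=0 F3=1; commitIndex=1
Op 6: append 1 -> log_len=2
Op 7: F1 acks idx 1 -> match: F0=1 F1=1 F2=0 F3=1; commitIndex=1
Op 8: F3 acks idx 2 -> match: F0=1 F1=1 F2=0 F3=2; commitIndex=1
Op 9: F0 acks idx 2 -> match: F0=2 F1=1 F2=0 F3=2; commitIndex=2
Op 10: append 3 -> log_len=5
Op 11: append 3 -> log_len=8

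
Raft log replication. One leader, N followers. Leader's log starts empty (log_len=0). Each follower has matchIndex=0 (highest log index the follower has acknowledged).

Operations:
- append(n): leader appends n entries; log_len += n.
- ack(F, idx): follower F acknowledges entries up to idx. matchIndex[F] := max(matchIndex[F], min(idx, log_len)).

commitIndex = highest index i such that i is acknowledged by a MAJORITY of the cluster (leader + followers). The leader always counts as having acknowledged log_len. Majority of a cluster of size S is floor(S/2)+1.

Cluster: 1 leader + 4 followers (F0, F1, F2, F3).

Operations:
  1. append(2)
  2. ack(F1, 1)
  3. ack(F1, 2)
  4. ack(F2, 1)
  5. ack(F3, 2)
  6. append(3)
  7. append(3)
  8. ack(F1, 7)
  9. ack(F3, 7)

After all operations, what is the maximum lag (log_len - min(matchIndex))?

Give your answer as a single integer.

Answer: 8

Derivation:
Op 1: append 2 -> log_len=2
Op 2: F1 acks idx 1 -> match: F0=0 F1=1 F2=0 F3=0; commitIndex=0
Op 3: F1 acks idx 2 -> match: F0=0 F1=2 F2=0 F3=0; commitIndex=0
Op 4: F2 acks idx 1 -> match: F0=0 F1=2 F2=1 F3=0; commitIndex=1
Op 5: F3 acks idx 2 -> match: F0=0 F1=2 F2=1 F3=2; commitIndex=2
Op 6: append 3 -> log_len=5
Op 7: append 3 -> log_len=8
Op 8: F1 acks idx 7 -> match: F0=0 F1=7 F2=1 F3=2; commitIndex=2
Op 9: F3 acks idx 7 -> match: F0=0 F1=7 F2=1 F3=7; commitIndex=7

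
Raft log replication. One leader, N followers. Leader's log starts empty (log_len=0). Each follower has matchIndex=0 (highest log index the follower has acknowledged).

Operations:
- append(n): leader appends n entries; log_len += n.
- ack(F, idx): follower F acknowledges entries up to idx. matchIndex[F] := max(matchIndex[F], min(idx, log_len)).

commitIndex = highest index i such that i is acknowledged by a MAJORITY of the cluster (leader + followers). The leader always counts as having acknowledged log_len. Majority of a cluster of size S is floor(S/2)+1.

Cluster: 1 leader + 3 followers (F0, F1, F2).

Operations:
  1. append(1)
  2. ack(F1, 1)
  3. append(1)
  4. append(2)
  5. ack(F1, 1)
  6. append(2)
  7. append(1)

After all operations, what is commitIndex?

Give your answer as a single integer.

Answer: 0

Derivation:
Op 1: append 1 -> log_len=1
Op 2: F1 acks idx 1 -> match: F0=0 F1=1 F2=0; commitIndex=0
Op 3: append 1 -> log_len=2
Op 4: append 2 -> log_len=4
Op 5: F1 acks idx 1 -> match: F0=0 F1=1 F2=0; commitIndex=0
Op 6: append 2 -> log_len=6
Op 7: append 1 -> log_len=7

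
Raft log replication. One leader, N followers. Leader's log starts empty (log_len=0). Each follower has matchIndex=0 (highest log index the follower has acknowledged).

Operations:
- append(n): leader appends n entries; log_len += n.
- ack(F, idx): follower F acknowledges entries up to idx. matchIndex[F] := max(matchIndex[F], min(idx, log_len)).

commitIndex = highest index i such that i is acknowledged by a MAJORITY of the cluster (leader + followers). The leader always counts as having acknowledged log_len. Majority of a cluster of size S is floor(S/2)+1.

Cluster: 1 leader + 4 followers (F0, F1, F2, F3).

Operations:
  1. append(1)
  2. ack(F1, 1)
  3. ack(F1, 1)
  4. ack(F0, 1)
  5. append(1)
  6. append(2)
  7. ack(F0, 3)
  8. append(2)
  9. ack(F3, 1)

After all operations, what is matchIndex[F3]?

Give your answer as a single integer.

Answer: 1

Derivation:
Op 1: append 1 -> log_len=1
Op 2: F1 acks idx 1 -> match: F0=0 F1=1 F2=0 F3=0; commitIndex=0
Op 3: F1 acks idx 1 -> match: F0=0 F1=1 F2=0 F3=0; commitIndex=0
Op 4: F0 acks idx 1 -> match: F0=1 F1=1 F2=0 F3=0; commitIndex=1
Op 5: append 1 -> log_len=2
Op 6: append 2 -> log_len=4
Op 7: F0 acks idx 3 -> match: F0=3 F1=1 F2=0 F3=0; commitIndex=1
Op 8: append 2 -> log_len=6
Op 9: F3 acks idx 1 -> match: F0=3 F1=1 F2=0 F3=1; commitIndex=1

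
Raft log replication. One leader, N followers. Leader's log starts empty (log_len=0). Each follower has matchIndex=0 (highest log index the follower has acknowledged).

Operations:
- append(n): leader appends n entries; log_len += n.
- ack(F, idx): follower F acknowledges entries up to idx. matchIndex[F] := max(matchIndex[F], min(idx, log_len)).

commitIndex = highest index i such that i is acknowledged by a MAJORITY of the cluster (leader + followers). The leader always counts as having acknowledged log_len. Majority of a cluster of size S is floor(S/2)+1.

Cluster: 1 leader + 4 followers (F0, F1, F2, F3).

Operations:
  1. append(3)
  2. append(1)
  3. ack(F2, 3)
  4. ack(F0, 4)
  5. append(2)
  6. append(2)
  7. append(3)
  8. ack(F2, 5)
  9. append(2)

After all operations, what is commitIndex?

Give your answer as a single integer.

Op 1: append 3 -> log_len=3
Op 2: append 1 -> log_len=4
Op 3: F2 acks idx 3 -> match: F0=0 F1=0 F2=3 F3=0; commitIndex=0
Op 4: F0 acks idx 4 -> match: F0=4 F1=0 F2=3 F3=0; commitIndex=3
Op 5: append 2 -> log_len=6
Op 6: append 2 -> log_len=8
Op 7: append 3 -> log_len=11
Op 8: F2 acks idx 5 -> match: F0=4 F1=0 F2=5 F3=0; commitIndex=4
Op 9: append 2 -> log_len=13

Answer: 4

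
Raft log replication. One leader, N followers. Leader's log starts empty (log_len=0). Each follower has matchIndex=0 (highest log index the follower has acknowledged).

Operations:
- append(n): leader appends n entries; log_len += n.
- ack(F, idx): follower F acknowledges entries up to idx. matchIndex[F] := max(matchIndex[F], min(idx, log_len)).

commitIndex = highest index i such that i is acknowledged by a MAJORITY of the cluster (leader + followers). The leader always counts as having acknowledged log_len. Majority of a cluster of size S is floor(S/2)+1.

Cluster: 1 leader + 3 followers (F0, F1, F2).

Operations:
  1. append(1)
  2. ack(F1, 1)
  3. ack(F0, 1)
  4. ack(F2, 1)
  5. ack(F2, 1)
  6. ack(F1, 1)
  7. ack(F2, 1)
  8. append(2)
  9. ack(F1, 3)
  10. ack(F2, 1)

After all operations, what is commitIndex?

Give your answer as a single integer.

Answer: 1

Derivation:
Op 1: append 1 -> log_len=1
Op 2: F1 acks idx 1 -> match: F0=0 F1=1 F2=0; commitIndex=0
Op 3: F0 acks idx 1 -> match: F0=1 F1=1 F2=0; commitIndex=1
Op 4: F2 acks idx 1 -> match: F0=1 F1=1 F2=1; commitIndex=1
Op 5: F2 acks idx 1 -> match: F0=1 F1=1 F2=1; commitIndex=1
Op 6: F1 acks idx 1 -> match: F0=1 F1=1 F2=1; commitIndex=1
Op 7: F2 acks idx 1 -> match: F0=1 F1=1 F2=1; commitIndex=1
Op 8: append 2 -> log_len=3
Op 9: F1 acks idx 3 -> match: F0=1 F1=3 F2=1; commitIndex=1
Op 10: F2 acks idx 1 -> match: F0=1 F1=3 F2=1; commitIndex=1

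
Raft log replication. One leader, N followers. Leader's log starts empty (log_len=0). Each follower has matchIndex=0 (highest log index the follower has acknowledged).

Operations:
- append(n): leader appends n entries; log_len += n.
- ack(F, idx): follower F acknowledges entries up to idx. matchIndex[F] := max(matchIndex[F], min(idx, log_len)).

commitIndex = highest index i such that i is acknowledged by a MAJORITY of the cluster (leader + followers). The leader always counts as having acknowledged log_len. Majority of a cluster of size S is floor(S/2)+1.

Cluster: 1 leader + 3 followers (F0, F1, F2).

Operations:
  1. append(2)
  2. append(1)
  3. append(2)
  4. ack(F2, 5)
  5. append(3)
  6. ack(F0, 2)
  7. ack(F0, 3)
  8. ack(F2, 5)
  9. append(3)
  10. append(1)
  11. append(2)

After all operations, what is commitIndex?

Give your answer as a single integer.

Op 1: append 2 -> log_len=2
Op 2: append 1 -> log_len=3
Op 3: append 2 -> log_len=5
Op 4: F2 acks idx 5 -> match: F0=0 F1=0 F2=5; commitIndex=0
Op 5: append 3 -> log_len=8
Op 6: F0 acks idx 2 -> match: F0=2 F1=0 F2=5; commitIndex=2
Op 7: F0 acks idx 3 -> match: F0=3 F1=0 F2=5; commitIndex=3
Op 8: F2 acks idx 5 -> match: F0=3 F1=0 F2=5; commitIndex=3
Op 9: append 3 -> log_len=11
Op 10: append 1 -> log_len=12
Op 11: append 2 -> log_len=14

Answer: 3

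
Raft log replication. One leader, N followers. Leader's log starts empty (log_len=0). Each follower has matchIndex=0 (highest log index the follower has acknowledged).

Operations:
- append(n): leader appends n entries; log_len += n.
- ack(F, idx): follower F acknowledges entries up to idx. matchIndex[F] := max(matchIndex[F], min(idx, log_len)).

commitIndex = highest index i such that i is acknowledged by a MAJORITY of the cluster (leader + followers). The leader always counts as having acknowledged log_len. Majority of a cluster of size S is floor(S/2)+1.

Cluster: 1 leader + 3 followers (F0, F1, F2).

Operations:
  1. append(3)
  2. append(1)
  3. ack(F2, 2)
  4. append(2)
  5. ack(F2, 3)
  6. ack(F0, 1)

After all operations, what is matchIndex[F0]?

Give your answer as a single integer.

Answer: 1

Derivation:
Op 1: append 3 -> log_len=3
Op 2: append 1 -> log_len=4
Op 3: F2 acks idx 2 -> match: F0=0 F1=0 F2=2; commitIndex=0
Op 4: append 2 -> log_len=6
Op 5: F2 acks idx 3 -> match: F0=0 F1=0 F2=3; commitIndex=0
Op 6: F0 acks idx 1 -> match: F0=1 F1=0 F2=3; commitIndex=1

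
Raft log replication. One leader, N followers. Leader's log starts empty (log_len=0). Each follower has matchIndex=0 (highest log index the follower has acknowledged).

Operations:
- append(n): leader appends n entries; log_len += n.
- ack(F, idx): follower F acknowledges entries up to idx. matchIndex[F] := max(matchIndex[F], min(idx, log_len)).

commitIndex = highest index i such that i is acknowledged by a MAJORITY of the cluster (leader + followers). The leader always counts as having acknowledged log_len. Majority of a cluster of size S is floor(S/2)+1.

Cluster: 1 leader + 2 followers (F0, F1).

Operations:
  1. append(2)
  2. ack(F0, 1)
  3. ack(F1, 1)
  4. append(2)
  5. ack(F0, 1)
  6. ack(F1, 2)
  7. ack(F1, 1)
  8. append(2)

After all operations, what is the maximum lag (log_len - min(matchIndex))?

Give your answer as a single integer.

Op 1: append 2 -> log_len=2
Op 2: F0 acks idx 1 -> match: F0=1 F1=0; commitIndex=1
Op 3: F1 acks idx 1 -> match: F0=1 F1=1; commitIndex=1
Op 4: append 2 -> log_len=4
Op 5: F0 acks idx 1 -> match: F0=1 F1=1; commitIndex=1
Op 6: F1 acks idx 2 -> match: F0=1 F1=2; commitIndex=2
Op 7: F1 acks idx 1 -> match: F0=1 F1=2; commitIndex=2
Op 8: append 2 -> log_len=6

Answer: 5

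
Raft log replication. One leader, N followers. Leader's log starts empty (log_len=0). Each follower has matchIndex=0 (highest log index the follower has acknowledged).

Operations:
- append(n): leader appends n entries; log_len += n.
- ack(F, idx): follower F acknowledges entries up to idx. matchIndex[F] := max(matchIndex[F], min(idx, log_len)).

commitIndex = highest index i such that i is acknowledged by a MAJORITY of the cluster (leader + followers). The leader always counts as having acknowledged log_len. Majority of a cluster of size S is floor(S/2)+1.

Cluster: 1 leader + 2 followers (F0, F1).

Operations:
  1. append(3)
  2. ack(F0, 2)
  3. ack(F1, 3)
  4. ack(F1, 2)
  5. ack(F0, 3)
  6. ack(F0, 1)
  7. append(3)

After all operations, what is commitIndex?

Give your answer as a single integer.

Answer: 3

Derivation:
Op 1: append 3 -> log_len=3
Op 2: F0 acks idx 2 -> match: F0=2 F1=0; commitIndex=2
Op 3: F1 acks idx 3 -> match: F0=2 F1=3; commitIndex=3
Op 4: F1 acks idx 2 -> match: F0=2 F1=3; commitIndex=3
Op 5: F0 acks idx 3 -> match: F0=3 F1=3; commitIndex=3
Op 6: F0 acks idx 1 -> match: F0=3 F1=3; commitIndex=3
Op 7: append 3 -> log_len=6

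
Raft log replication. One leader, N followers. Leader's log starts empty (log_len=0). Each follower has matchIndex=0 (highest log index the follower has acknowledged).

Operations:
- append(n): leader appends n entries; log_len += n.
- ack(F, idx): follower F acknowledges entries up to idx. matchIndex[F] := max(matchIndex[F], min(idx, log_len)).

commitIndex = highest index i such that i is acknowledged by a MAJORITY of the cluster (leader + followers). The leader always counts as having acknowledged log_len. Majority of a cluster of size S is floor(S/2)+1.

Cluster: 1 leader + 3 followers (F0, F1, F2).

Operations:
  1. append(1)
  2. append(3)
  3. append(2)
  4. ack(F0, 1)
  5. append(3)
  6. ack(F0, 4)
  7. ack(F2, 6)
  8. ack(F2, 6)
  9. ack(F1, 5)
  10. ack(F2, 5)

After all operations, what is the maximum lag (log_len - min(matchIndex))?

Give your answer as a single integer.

Answer: 5

Derivation:
Op 1: append 1 -> log_len=1
Op 2: append 3 -> log_len=4
Op 3: append 2 -> log_len=6
Op 4: F0 acks idx 1 -> match: F0=1 F1=0 F2=0; commitIndex=0
Op 5: append 3 -> log_len=9
Op 6: F0 acks idx 4 -> match: F0=4 F1=0 F2=0; commitIndex=0
Op 7: F2 acks idx 6 -> match: F0=4 F1=0 F2=6; commitIndex=4
Op 8: F2 acks idx 6 -> match: F0=4 F1=0 F2=6; commitIndex=4
Op 9: F1 acks idx 5 -> match: F0=4 F1=5 F2=6; commitIndex=5
Op 10: F2 acks idx 5 -> match: F0=4 F1=5 F2=6; commitIndex=5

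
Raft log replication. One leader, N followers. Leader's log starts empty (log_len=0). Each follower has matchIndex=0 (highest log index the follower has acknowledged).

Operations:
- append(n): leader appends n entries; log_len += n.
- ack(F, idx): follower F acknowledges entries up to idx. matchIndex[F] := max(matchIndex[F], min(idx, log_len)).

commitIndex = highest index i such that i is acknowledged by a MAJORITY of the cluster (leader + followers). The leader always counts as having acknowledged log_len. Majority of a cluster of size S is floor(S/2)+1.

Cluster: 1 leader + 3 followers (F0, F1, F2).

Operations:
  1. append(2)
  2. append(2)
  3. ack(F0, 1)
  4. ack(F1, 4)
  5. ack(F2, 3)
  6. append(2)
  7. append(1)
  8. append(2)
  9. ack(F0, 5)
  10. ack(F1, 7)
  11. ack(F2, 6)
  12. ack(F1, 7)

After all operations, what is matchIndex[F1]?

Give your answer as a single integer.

Op 1: append 2 -> log_len=2
Op 2: append 2 -> log_len=4
Op 3: F0 acks idx 1 -> match: F0=1 F1=0 F2=0; commitIndex=0
Op 4: F1 acks idx 4 -> match: F0=1 F1=4 F2=0; commitIndex=1
Op 5: F2 acks idx 3 -> match: F0=1 F1=4 F2=3; commitIndex=3
Op 6: append 2 -> log_len=6
Op 7: append 1 -> log_len=7
Op 8: append 2 -> log_len=9
Op 9: F0 acks idx 5 -> match: F0=5 F1=4 F2=3; commitIndex=4
Op 10: F1 acks idx 7 -> match: F0=5 F1=7 F2=3; commitIndex=5
Op 11: F2 acks idx 6 -> match: F0=5 F1=7 F2=6; commitIndex=6
Op 12: F1 acks idx 7 -> match: F0=5 F1=7 F2=6; commitIndex=6

Answer: 7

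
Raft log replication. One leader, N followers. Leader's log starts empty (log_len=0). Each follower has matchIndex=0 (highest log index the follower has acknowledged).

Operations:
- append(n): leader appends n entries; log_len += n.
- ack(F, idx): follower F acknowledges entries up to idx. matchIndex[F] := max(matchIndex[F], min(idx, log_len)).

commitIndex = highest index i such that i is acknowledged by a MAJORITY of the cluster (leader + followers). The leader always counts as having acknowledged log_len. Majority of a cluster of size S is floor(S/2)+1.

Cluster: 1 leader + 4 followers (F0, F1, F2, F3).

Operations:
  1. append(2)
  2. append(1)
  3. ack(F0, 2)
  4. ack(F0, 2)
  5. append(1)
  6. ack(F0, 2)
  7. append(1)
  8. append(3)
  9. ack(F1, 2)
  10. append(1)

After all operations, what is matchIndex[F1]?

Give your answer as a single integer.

Op 1: append 2 -> log_len=2
Op 2: append 1 -> log_len=3
Op 3: F0 acks idx 2 -> match: F0=2 F1=0 F2=0 F3=0; commitIndex=0
Op 4: F0 acks idx 2 -> match: F0=2 F1=0 F2=0 F3=0; commitIndex=0
Op 5: append 1 -> log_len=4
Op 6: F0 acks idx 2 -> match: F0=2 F1=0 F2=0 F3=0; commitIndex=0
Op 7: append 1 -> log_len=5
Op 8: append 3 -> log_len=8
Op 9: F1 acks idx 2 -> match: F0=2 F1=2 F2=0 F3=0; commitIndex=2
Op 10: append 1 -> log_len=9

Answer: 2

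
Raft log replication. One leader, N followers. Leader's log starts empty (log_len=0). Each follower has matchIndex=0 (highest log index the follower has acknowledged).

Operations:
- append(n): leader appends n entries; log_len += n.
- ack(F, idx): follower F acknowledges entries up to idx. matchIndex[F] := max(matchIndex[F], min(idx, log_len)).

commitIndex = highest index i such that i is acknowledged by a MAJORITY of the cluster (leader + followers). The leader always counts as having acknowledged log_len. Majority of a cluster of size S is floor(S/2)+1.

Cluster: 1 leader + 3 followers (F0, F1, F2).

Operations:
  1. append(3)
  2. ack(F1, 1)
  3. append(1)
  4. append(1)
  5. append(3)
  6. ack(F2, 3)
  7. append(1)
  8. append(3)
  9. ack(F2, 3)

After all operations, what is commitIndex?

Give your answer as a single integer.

Op 1: append 3 -> log_len=3
Op 2: F1 acks idx 1 -> match: F0=0 F1=1 F2=0; commitIndex=0
Op 3: append 1 -> log_len=4
Op 4: append 1 -> log_len=5
Op 5: append 3 -> log_len=8
Op 6: F2 acks idx 3 -> match: F0=0 F1=1 F2=3; commitIndex=1
Op 7: append 1 -> log_len=9
Op 8: append 3 -> log_len=12
Op 9: F2 acks idx 3 -> match: F0=0 F1=1 F2=3; commitIndex=1

Answer: 1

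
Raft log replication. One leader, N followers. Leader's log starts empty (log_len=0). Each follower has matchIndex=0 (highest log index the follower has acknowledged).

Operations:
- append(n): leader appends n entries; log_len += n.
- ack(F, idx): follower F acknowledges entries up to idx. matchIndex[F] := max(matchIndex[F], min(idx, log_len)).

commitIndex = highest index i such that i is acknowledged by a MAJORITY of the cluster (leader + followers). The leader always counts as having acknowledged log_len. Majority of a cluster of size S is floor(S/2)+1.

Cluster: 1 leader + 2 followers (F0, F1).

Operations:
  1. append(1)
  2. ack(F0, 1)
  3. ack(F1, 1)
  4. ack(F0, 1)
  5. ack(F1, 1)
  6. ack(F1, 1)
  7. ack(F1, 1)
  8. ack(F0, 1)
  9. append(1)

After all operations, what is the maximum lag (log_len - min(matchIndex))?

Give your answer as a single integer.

Op 1: append 1 -> log_len=1
Op 2: F0 acks idx 1 -> match: F0=1 F1=0; commitIndex=1
Op 3: F1 acks idx 1 -> match: F0=1 F1=1; commitIndex=1
Op 4: F0 acks idx 1 -> match: F0=1 F1=1; commitIndex=1
Op 5: F1 acks idx 1 -> match: F0=1 F1=1; commitIndex=1
Op 6: F1 acks idx 1 -> match: F0=1 F1=1; commitIndex=1
Op 7: F1 acks idx 1 -> match: F0=1 F1=1; commitIndex=1
Op 8: F0 acks idx 1 -> match: F0=1 F1=1; commitIndex=1
Op 9: append 1 -> log_len=2

Answer: 1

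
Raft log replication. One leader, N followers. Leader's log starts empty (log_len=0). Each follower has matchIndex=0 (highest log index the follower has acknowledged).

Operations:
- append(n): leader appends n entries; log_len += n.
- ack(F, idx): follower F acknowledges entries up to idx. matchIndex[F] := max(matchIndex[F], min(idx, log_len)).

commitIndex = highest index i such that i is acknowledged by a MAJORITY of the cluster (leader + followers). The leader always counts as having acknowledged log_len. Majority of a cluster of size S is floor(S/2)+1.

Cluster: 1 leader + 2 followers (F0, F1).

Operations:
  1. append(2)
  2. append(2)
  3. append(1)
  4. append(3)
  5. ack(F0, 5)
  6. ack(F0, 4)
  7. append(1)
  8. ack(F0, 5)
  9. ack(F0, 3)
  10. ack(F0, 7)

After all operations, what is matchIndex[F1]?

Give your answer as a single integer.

Op 1: append 2 -> log_len=2
Op 2: append 2 -> log_len=4
Op 3: append 1 -> log_len=5
Op 4: append 3 -> log_len=8
Op 5: F0 acks idx 5 -> match: F0=5 F1=0; commitIndex=5
Op 6: F0 acks idx 4 -> match: F0=5 F1=0; commitIndex=5
Op 7: append 1 -> log_len=9
Op 8: F0 acks idx 5 -> match: F0=5 F1=0; commitIndex=5
Op 9: F0 acks idx 3 -> match: F0=5 F1=0; commitIndex=5
Op 10: F0 acks idx 7 -> match: F0=7 F1=0; commitIndex=7

Answer: 0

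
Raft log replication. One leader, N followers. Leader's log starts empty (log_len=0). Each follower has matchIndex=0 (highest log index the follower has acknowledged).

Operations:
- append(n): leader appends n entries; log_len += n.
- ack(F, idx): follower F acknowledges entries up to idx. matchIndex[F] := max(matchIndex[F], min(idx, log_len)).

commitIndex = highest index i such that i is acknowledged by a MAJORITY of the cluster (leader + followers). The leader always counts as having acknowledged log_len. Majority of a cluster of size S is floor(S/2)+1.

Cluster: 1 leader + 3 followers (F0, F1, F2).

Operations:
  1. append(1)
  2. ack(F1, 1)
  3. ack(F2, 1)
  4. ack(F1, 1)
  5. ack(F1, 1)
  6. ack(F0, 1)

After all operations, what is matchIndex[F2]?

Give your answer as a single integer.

Op 1: append 1 -> log_len=1
Op 2: F1 acks idx 1 -> match: F0=0 F1=1 F2=0; commitIndex=0
Op 3: F2 acks idx 1 -> match: F0=0 F1=1 F2=1; commitIndex=1
Op 4: F1 acks idx 1 -> match: F0=0 F1=1 F2=1; commitIndex=1
Op 5: F1 acks idx 1 -> match: F0=0 F1=1 F2=1; commitIndex=1
Op 6: F0 acks idx 1 -> match: F0=1 F1=1 F2=1; commitIndex=1

Answer: 1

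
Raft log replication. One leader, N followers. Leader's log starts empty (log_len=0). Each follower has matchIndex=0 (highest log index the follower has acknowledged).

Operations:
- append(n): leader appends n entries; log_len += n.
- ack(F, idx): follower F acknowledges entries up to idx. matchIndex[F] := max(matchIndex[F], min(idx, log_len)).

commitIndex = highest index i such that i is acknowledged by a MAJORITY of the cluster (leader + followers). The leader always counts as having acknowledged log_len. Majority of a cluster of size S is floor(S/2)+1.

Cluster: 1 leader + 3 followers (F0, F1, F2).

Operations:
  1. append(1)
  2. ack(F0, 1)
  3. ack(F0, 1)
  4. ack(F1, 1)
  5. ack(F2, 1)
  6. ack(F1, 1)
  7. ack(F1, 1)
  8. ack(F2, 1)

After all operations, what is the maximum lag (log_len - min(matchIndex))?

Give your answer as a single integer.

Answer: 0

Derivation:
Op 1: append 1 -> log_len=1
Op 2: F0 acks idx 1 -> match: F0=1 F1=0 F2=0; commitIndex=0
Op 3: F0 acks idx 1 -> match: F0=1 F1=0 F2=0; commitIndex=0
Op 4: F1 acks idx 1 -> match: F0=1 F1=1 F2=0; commitIndex=1
Op 5: F2 acks idx 1 -> match: F0=1 F1=1 F2=1; commitIndex=1
Op 6: F1 acks idx 1 -> match: F0=1 F1=1 F2=1; commitIndex=1
Op 7: F1 acks idx 1 -> match: F0=1 F1=1 F2=1; commitIndex=1
Op 8: F2 acks idx 1 -> match: F0=1 F1=1 F2=1; commitIndex=1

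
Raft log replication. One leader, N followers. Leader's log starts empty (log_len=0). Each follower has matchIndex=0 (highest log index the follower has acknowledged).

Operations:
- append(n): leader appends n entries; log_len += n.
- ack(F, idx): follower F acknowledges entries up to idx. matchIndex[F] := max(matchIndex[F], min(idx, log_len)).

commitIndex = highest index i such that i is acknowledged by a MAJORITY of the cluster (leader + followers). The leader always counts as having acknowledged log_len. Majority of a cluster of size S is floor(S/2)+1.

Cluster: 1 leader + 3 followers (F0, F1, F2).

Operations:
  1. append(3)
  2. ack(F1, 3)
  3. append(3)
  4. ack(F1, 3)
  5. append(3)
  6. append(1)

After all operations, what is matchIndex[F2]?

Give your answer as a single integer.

Op 1: append 3 -> log_len=3
Op 2: F1 acks idx 3 -> match: F0=0 F1=3 F2=0; commitIndex=0
Op 3: append 3 -> log_len=6
Op 4: F1 acks idx 3 -> match: F0=0 F1=3 F2=0; commitIndex=0
Op 5: append 3 -> log_len=9
Op 6: append 1 -> log_len=10

Answer: 0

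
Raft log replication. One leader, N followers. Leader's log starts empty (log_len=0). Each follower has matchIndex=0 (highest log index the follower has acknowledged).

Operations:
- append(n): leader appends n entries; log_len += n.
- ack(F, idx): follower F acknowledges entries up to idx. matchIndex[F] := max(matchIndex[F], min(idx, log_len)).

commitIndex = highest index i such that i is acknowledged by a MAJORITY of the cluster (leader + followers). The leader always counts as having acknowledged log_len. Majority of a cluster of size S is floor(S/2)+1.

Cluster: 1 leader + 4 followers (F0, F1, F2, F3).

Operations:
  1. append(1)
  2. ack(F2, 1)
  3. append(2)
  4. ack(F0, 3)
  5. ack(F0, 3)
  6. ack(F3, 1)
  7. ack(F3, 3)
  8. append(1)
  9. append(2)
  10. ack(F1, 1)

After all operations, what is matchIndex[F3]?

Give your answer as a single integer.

Op 1: append 1 -> log_len=1
Op 2: F2 acks idx 1 -> match: F0=0 F1=0 F2=1 F3=0; commitIndex=0
Op 3: append 2 -> log_len=3
Op 4: F0 acks idx 3 -> match: F0=3 F1=0 F2=1 F3=0; commitIndex=1
Op 5: F0 acks idx 3 -> match: F0=3 F1=0 F2=1 F3=0; commitIndex=1
Op 6: F3 acks idx 1 -> match: F0=3 F1=0 F2=1 F3=1; commitIndex=1
Op 7: F3 acks idx 3 -> match: F0=3 F1=0 F2=1 F3=3; commitIndex=3
Op 8: append 1 -> log_len=4
Op 9: append 2 -> log_len=6
Op 10: F1 acks idx 1 -> match: F0=3 F1=1 F2=1 F3=3; commitIndex=3

Answer: 3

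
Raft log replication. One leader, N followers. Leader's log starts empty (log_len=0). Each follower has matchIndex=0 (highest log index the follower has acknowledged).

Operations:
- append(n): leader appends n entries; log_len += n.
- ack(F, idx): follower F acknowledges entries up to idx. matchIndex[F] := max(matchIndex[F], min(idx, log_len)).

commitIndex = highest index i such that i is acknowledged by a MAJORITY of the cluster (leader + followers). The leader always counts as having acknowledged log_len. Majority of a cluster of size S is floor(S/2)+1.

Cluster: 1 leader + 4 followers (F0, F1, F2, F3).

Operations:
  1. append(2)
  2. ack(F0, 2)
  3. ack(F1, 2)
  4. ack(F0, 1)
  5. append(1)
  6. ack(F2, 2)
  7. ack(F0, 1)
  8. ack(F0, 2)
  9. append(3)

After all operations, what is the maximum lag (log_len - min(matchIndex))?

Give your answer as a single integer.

Answer: 6

Derivation:
Op 1: append 2 -> log_len=2
Op 2: F0 acks idx 2 -> match: F0=2 F1=0 F2=0 F3=0; commitIndex=0
Op 3: F1 acks idx 2 -> match: F0=2 F1=2 F2=0 F3=0; commitIndex=2
Op 4: F0 acks idx 1 -> match: F0=2 F1=2 F2=0 F3=0; commitIndex=2
Op 5: append 1 -> log_len=3
Op 6: F2 acks idx 2 -> match: F0=2 F1=2 F2=2 F3=0; commitIndex=2
Op 7: F0 acks idx 1 -> match: F0=2 F1=2 F2=2 F3=0; commitIndex=2
Op 8: F0 acks idx 2 -> match: F0=2 F1=2 F2=2 F3=0; commitIndex=2
Op 9: append 3 -> log_len=6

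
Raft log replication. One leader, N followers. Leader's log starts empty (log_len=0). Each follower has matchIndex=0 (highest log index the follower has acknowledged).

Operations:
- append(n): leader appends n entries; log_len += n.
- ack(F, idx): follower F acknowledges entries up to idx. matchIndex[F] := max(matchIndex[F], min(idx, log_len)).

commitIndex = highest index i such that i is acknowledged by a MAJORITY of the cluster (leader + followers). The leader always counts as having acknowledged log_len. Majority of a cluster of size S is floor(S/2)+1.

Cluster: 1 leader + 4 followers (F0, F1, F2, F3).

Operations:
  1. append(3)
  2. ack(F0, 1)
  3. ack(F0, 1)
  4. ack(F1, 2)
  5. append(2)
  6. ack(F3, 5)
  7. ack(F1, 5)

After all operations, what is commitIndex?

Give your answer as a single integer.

Op 1: append 3 -> log_len=3
Op 2: F0 acks idx 1 -> match: F0=1 F1=0 F2=0 F3=0; commitIndex=0
Op 3: F0 acks idx 1 -> match: F0=1 F1=0 F2=0 F3=0; commitIndex=0
Op 4: F1 acks idx 2 -> match: F0=1 F1=2 F2=0 F3=0; commitIndex=1
Op 5: append 2 -> log_len=5
Op 6: F3 acks idx 5 -> match: F0=1 F1=2 F2=0 F3=5; commitIndex=2
Op 7: F1 acks idx 5 -> match: F0=1 F1=5 F2=0 F3=5; commitIndex=5

Answer: 5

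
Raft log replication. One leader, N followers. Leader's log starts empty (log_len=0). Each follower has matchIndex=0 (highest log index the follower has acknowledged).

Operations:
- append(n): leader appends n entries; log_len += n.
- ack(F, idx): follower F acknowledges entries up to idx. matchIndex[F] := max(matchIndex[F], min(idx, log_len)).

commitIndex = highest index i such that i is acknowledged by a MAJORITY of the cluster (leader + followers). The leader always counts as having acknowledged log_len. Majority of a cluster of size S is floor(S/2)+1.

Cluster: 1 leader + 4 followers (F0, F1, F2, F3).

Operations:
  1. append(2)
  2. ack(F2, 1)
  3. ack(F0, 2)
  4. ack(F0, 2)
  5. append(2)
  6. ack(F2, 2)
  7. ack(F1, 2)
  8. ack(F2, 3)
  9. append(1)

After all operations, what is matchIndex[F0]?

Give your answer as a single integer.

Op 1: append 2 -> log_len=2
Op 2: F2 acks idx 1 -> match: F0=0 F1=0 F2=1 F3=0; commitIndex=0
Op 3: F0 acks idx 2 -> match: F0=2 F1=0 F2=1 F3=0; commitIndex=1
Op 4: F0 acks idx 2 -> match: F0=2 F1=0 F2=1 F3=0; commitIndex=1
Op 5: append 2 -> log_len=4
Op 6: F2 acks idx 2 -> match: F0=2 F1=0 F2=2 F3=0; commitIndex=2
Op 7: F1 acks idx 2 -> match: F0=2 F1=2 F2=2 F3=0; commitIndex=2
Op 8: F2 acks idx 3 -> match: F0=2 F1=2 F2=3 F3=0; commitIndex=2
Op 9: append 1 -> log_len=5

Answer: 2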